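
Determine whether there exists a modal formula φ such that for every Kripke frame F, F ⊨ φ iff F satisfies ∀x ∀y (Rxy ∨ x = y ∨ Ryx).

No

Any modally definable frame class is closed under disjoint unions.
Take 4 disjoint single-world reflexive frames: each is trivially connected, but their disjoint union has 4 worlds with no edge between distinct components, so it is not connected.
So the class is not modally definable.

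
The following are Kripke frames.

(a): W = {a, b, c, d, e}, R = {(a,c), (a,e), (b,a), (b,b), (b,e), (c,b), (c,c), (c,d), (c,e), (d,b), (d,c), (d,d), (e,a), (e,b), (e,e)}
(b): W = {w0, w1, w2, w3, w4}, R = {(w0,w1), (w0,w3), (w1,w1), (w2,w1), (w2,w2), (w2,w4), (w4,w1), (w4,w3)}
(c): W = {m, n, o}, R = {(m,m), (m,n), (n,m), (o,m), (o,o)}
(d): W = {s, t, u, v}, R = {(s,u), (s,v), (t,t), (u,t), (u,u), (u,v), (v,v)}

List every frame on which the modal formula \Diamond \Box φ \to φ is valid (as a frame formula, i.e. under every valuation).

This is the axiom for symmetry; its first-order frame correspondent is \forall x \forall y (Rxy \to Ryx).
(a): fails — Rba but not Rab.
(b): fails — Rw2w4 but not Rw4w2.
(c): fails — Rom but not Rmo.
(d): fails — Ruv but not Rvu.

none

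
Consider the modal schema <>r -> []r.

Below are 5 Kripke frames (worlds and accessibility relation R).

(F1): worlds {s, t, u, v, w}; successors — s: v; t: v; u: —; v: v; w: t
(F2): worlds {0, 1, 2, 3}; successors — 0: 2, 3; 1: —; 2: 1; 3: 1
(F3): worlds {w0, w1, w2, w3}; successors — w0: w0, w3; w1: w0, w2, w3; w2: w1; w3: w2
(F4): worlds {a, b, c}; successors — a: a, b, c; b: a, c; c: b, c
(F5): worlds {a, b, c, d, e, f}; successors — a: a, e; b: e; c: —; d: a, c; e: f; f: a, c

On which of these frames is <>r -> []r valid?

(F1)

This is the axiom for partial functionality; its first-order frame correspondent is forall x forall y forall z (Rxy & Rxz -> y = z).
(F1): ✓.
(F2): fails — 0 sees both 2 and 3.
(F3): fails — w0 sees both w0 and w3.
(F4): fails — a sees both a and b.
(F5): fails — a sees both a and e.
Valid on: (F1).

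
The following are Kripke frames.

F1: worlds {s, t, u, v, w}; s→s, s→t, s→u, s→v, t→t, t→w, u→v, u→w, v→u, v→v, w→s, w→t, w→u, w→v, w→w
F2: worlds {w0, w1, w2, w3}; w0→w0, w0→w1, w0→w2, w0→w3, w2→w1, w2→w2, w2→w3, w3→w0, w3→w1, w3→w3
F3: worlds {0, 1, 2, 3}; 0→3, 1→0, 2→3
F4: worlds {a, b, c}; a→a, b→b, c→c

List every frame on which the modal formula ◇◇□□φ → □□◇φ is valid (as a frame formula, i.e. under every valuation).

F1, F4

The schema corresponds to a generalized confluence (Geach) condition: ∀x ∀y ∀z ((xR²y ∧ xR²z) → ∃w (yR²w ∧ zRw)).
F1: ✓.
F2: fails — w0R²w0, w0R²w1 but no w with w0R²w and w1Rw.
F3: fails — 1R²3, 1R²3 but no w with 3R²w and 3Rw.
F4: ✓.
Valid on: F1, F4.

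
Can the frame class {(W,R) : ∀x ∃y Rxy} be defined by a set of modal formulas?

Yes, by □p → ◇p

The condition is seriality. A defining modal formula is □p → ◇p.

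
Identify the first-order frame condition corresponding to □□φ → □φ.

density: ∀x ∀y (Rxy → ∃z (Rxz ∧ Rzy))

Suppose □□φ→□φ is valid. Take Rxy and set V(φ)={w : xR²w}. Then □□φ at x, so □φ at x, so φ at y, i.e. ∃z(Rxz∧Rzy).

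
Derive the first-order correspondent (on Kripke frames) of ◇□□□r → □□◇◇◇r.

∀x ∀y ∀z ((xRy ∧ xR²z) → ∃w (yR³w ∧ zR³w))

This is a Sahlqvist (Geach-type) schema ◇^1□^3r → □^2◇^3r.
Minimal-valuation argument: fix x; take any y with xR^1y and any z with xR^2z. Set V(r) to the set of worlds R-reachable from y in exactly 3 steps. Then □^3r holds at y, so the antecedent holds at x; validity forces ◇^3r at z, giving a w with zR^3w and yR^3w.
First-order correspondent: ∀x ∀y ∀z ((xRy ∧ xR²z) → ∃w (yR³w ∧ zR³w)).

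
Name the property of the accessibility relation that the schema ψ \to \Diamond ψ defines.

reflexivity: \forall x Rxx

This schema is equivalent to the T axiom □ψ → ψ.
Its frame correspondent is reflexivity — \forall x Rxx.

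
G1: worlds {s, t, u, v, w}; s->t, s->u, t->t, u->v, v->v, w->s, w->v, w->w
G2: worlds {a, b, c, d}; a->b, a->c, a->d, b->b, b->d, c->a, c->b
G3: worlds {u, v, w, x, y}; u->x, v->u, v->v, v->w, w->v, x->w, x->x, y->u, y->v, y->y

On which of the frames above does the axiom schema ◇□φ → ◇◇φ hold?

G1, G3

Frame correspondent (Sahlqvist): ∀x ∀y (xRy → ∃w (yRw ∧ xR²w)) — i.e. a generalized confluence (Geach) condition.
G1: holds.
G2: fails — aRd but no w with dRw and aR²w.
G3: holds.
Valid on: G1, G3.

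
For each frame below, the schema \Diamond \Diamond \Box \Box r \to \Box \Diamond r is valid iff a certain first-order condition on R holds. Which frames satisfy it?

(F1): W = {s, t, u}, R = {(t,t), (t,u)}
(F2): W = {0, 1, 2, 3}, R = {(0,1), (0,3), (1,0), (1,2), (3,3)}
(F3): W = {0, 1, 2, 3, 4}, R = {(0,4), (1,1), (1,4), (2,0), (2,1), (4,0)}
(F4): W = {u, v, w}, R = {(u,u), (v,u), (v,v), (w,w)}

This is the axiom for a generalized confluence (Geach) condition; its first-order frame correspondent is \forall x \forall y \forall z ((x R^2 y \wedge xRz) \to \exists w (y R^2 w \wedge zRw)).
(F1): fails — tR²t, tRu but no w with tR²w and uRw.
(F2): fails — 0R²2, 0R1 but no w with 2R²w and 1Rw.
(F3): fails — 1R²0, 1R1 but no w with 0R²w and 1Rw.
(F4): holds.

(F4)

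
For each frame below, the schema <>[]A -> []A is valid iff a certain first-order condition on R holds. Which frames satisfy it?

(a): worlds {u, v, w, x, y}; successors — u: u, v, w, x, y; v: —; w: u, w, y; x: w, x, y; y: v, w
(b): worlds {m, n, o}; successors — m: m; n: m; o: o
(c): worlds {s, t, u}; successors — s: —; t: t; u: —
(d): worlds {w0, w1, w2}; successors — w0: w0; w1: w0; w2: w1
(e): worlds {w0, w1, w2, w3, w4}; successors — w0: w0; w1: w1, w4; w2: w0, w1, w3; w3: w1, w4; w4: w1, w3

The schema corresponds to the Euclidean property: forall x forall y forall z (Rxy & Rxz -> Ryz).
(a): fails — Ruv and Ruv but not Rvv.
(b): satisfies the condition.
(c): satisfies the condition.
(d): fails — Rw2w1 and Rw2w1 but not Rw1w1.
(e): fails — Rw1w4 and Rw1w4 but not Rw4w4.

(b), (c)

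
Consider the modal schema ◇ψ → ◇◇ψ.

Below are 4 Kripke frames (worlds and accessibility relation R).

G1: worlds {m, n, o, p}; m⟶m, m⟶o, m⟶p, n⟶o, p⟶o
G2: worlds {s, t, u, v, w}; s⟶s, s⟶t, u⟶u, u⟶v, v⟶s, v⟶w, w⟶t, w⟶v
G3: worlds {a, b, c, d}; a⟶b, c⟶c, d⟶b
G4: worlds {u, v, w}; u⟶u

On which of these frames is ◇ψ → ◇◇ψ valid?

G4

Frame correspondent (Sahlqvist): ∀x ∀y (xRy → ∃w (y = w ∧ xR²w)) — i.e. a generalized confluence (Geach) condition.
G1: fails — nRo but no w with o=w and nR²w.
G2: fails — vRw but no w* with w=w* and vR²w*.
G3: fails — aRb but no w with b=w and aR²w.
G4: ✓.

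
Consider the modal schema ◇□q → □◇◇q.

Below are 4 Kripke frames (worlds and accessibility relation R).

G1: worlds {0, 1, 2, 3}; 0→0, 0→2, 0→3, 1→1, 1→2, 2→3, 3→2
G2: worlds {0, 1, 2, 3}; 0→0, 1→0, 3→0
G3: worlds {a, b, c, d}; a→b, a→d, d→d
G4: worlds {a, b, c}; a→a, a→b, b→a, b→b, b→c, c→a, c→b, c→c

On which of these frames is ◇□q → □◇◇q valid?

This is the axiom for a generalized confluence (Geach) condition; its first-order frame correspondent is ∀x ∀y ∀z ((xRy ∧ xRz) → ∃w (yRw ∧ zR²w)).
G1: fails — 0R2, 0R2 but no w with 2Rw and 2R²w.
G2: holds.
G3: fails — aRb, aRb but no w with bRw and bR²w.
G4: holds.
Valid on: G2, G4.

G2, G4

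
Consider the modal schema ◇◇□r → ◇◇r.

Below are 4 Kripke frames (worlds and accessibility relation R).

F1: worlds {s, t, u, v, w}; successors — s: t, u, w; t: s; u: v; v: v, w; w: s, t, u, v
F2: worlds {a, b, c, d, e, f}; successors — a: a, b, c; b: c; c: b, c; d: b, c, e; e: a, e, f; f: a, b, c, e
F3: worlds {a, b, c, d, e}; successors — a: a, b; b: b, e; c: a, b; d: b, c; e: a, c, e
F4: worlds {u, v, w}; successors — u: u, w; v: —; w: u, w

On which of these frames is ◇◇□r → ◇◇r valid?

F2, F3, F4

This is the axiom for a generalized confluence (Geach) condition; its first-order frame correspondent is ∀x ∀y (xR²y → ∃w (yRw ∧ xR²w)).
F1: fails — tR²t but no w* with tRw* and tR²w*.
F2: satisfies the condition.
F3: satisfies the condition.
F4: satisfies the condition.
Valid on: F2, F3, F4.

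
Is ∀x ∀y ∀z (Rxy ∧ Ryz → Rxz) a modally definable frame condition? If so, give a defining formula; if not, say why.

The condition is transitivity. A defining modal formula is □q → □□q.

Yes — defined by □q → □□q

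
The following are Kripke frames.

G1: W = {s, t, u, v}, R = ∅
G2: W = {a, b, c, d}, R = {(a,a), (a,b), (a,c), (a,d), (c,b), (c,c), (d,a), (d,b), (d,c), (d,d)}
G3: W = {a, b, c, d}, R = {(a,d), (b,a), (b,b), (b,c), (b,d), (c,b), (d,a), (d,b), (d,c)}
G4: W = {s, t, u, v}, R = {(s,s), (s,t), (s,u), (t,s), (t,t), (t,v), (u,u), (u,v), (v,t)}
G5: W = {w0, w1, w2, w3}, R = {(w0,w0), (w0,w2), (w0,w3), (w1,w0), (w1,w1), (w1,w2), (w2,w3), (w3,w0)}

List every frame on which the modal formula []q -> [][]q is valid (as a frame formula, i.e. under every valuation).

Frame correspondent (Sahlqvist): forall x forall y forall z (Rxy & Ryz -> Rxz) — i.e. transitivity.
G1: satisfies the condition.
G2: satisfies the condition.
G3: fails — Rcb and Rbc but not Rcc.
G4: fails — Ruv and Rvt but not Rut.
G5: fails — Rw1w0 and Rw0w3 but not Rw1w3.
Valid on: G1, G2.

G1, G2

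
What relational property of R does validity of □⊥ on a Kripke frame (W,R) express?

This schema is the Ver axiom.
It corresponds to emptiness of R: ∀x ∀y ¬Rxy.

Emptiness of R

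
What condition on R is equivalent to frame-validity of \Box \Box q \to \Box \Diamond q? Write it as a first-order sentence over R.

\forall x \forall z (xRz \to \exists w (x R^2 w \wedge zRw))

This is a Sahlqvist (Geach-type) schema ◇^0□^2q → □^1◇^1q.
First-order correspondent: \forall x \forall z (xRz \to \exists w (x R^2 w \wedge zRw)).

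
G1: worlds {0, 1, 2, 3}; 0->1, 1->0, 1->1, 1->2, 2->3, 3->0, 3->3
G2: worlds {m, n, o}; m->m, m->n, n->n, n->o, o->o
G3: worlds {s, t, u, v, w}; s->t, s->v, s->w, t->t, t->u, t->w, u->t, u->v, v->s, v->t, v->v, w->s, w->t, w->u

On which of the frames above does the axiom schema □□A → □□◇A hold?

The schema corresponds to a generalized confluence (Geach) condition: ∀x ∀z (xR²z → ∃w (xR²w ∧ zRw)).
G1: fails — 0R²2 but no w with 0R²w and 2Rw.
G2: holds.
G3: holds.

G2, G3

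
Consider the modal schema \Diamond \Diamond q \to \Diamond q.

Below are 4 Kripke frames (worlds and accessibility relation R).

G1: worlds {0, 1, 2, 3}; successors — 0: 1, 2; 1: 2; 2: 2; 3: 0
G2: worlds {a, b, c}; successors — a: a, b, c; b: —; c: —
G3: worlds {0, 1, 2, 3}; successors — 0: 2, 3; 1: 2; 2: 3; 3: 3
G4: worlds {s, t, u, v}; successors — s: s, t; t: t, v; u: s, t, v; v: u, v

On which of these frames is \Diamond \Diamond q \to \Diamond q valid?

The schema corresponds to transitivity: \forall x \forall y \forall z (Rxy \wedge Ryz \to Rxz).
G1: fails — R30 and R02 but not R32.
G2: condition met.
G3: fails — R12 and R23 but not R13.
G4: fails — Ruv and Rvu but not Ruu.

G2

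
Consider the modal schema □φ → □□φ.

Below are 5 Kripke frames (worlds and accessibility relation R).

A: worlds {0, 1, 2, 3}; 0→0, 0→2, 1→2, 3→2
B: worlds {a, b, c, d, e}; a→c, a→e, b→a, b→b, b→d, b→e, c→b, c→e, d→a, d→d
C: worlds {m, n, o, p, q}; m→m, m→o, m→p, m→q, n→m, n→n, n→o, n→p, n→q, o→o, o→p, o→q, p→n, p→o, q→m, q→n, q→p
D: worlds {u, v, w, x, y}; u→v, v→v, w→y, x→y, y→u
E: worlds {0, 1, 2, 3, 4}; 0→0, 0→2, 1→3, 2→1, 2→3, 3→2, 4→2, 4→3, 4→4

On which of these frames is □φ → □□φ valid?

A

This is the axiom for transitivity; its first-order frame correspondent is ∀x ∀y ∀z (Rxy ∧ Ryz → Rxz).
A: ✓.
B: fails — Rba and Rac but not Rbc.
C: fails — Rop and Rpn but not Ron.
D: fails — Rwy and Ryu but not Rwu.
E: fails — R32 and R23 but not R33.
Valid on: A.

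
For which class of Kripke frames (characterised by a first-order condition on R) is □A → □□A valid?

transitivity

Suppose □A→□□A is valid. Take Rxy, Ryz and set V(A)={w : Rxw}. Then □A at x, so □□A at x, so □A at y, so A at z, i.e. Rxz.
Conversely, any frame satisfying ∀x ∀y ∀z (Rxy ∧ Ryz → Rxz) validates the schema.
So the correspondent is transitivity.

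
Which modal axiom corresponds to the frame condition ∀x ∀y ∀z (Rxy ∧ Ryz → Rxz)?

□p → □□p

A defining formula is □p → □□p (the 4 axiom).
Suppose □p→□□p is valid. Take Rxy, Ryz and set V(p)={w : Rxw}. Then □p at x, so □□p at x, so □p at y, so p at z, i.e. Rxz.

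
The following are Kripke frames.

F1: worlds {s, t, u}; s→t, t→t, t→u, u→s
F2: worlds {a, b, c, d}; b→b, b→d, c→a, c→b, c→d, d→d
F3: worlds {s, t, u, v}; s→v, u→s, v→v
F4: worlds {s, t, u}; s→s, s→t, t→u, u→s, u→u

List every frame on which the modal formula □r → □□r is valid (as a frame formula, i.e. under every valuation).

F2

The schema corresponds to transitivity: ∀x ∀y ∀z (Rxy ∧ Ryz → Rxz).
F1: fails — Rtu and Rus but not Rts.
F2: holds.
F3: fails — Rus and Rsv but not Ruv.
F4: fails — Rus and Rst but not Rut.
Valid on: F2.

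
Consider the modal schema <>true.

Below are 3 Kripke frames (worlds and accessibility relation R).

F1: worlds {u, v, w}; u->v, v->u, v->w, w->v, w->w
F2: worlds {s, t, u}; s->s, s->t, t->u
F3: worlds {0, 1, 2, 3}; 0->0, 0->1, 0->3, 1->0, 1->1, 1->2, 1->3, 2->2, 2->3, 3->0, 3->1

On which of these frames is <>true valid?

F1, F3

This is the axiom for seriality; its first-order frame correspondent is forall x exists y Rxy.
F1: ✓.
F2: fails — world u has no successor.
F3: ✓.
Valid on: F1, F3.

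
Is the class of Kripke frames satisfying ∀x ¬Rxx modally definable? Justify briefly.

Not modally definable

Any modally definable frame class is closed under surjective bounded morphisms.
The 5-cycle (worlds 0,1,2,3,4 with 0→1→2→3→4→0) is irreflexive, and the map sending every world to a single reflexive point • is a surjective bounded morphism (forth: every edge maps to (•,•); back: every world has a successor). So any modal formula valid on the 5-cycle is also valid on the reflexive point, which is not irreflexive.
Hence irreflexivity is not modally definable.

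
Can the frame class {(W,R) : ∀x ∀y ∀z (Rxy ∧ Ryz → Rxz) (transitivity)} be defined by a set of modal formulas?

Definable; □r → □□r defines it

The condition is transitivity. A defining modal formula is □r → □□r.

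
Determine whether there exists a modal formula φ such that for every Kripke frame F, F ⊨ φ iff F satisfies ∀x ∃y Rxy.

Yes, by □p → ◇p

This is a Sahlqvist condition; the D axiom □p → ◇p defines it.
Suppose □p→◇p is valid. At any x set V(p)=W. Then □p at x, so ◇p at x, so x has a successor.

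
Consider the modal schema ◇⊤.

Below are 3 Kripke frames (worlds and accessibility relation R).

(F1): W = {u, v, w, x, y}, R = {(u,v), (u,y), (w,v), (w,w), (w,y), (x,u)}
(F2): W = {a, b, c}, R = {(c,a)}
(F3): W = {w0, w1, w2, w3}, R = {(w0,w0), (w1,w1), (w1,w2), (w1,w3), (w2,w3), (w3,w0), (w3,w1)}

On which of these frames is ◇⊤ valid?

(F3)

The schema corresponds to seriality: ∀x ∃y Rxy.
(F1): fails — world v has no successor.
(F2): fails — world a has no successor.
(F3): holds.
Valid on: (F3).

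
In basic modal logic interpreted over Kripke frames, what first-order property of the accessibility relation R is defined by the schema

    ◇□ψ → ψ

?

symmetry: ∀x ∀y (Rxy → Ryx)

This schema is equivalent to the B axiom ψ → □◇ψ.
It corresponds to symmetry: ∀x ∀y (Rxy → Ryx).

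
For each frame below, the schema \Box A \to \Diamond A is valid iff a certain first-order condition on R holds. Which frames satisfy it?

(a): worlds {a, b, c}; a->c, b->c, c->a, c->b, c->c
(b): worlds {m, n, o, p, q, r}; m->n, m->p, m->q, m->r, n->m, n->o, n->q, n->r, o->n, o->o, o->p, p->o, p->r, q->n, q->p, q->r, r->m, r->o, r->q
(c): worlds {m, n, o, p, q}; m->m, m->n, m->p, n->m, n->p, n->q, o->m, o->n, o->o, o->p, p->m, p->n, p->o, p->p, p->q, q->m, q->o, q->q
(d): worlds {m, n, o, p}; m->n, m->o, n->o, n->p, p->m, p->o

(a), (b), (c)

This is the axiom for seriality; its first-order frame correspondent is \forall x \exists y Rxy.
(a): holds.
(b): holds.
(c): holds.
(d): fails — world o has no successor.
Valid on: (a), (b), (c).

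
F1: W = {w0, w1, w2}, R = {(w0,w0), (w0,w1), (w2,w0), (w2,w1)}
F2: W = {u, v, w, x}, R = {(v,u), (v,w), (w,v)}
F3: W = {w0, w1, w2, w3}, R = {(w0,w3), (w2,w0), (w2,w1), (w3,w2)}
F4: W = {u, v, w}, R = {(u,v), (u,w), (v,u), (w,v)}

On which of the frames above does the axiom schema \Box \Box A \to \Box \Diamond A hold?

Frame correspondent (Sahlqvist): \forall x \forall z (xRz \to \exists w (x R^2 w \wedge zRw)) — i.e. a generalized confluence (Geach) condition.
F1: fails — w0Rw1 but no w with w0R²w and w1Rw.
F2: fails — vRu but no t with vR²t and uRt.
F3: fails — w2Rw1 but no w with w2R²w and w1Rw.
F4: ✓.

F4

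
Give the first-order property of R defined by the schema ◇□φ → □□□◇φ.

This is a Sahlqvist (Geach-type) schema ◇^1□^1φ → □^3◇^1φ.
First-order correspondent: ∀x ∀y ∀z ((xRy ∧ xR³z) → ∃w (yRw ∧ zRw)).

∀x ∀y ∀z ((xRy ∧ xR³z) → ∃w (yRw ∧ zRw))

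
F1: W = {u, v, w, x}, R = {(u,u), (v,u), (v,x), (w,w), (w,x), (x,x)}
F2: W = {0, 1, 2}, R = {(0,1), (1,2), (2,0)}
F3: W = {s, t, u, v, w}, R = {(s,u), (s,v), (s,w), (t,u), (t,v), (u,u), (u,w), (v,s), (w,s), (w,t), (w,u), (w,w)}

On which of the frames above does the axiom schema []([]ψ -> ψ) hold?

Frame correspondent (Sahlqvist): forall x forall y (Rxy -> Ryy) — i.e. shift-reflexivity.
F1: holds.
F2: fails — R12 but not R22.
F3: fails — Rwt but not Rtt.
Valid on: F1.

F1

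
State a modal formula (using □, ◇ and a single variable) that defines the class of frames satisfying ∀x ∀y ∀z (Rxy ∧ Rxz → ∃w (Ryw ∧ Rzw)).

This is convergence; the standard corresponding axiom is .2: ◇□s → □◇s.

◇□s → □◇s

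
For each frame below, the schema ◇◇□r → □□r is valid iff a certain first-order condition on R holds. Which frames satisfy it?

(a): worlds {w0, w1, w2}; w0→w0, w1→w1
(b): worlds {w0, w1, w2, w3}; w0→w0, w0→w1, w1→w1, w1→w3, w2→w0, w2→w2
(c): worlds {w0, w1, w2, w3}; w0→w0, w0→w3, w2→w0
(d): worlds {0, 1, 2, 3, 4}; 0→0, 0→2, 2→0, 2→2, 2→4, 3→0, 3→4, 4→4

The schema corresponds to a generalized confluence (Geach) condition: ∀x ∀y ∀z ((xR²y ∧ xR²z) → ∃w (yRw ∧ z = w)).
(a): condition met.
(b): fails — w0R²w0, w0R²w3 but no w with w0Rw and w3=w.
(c): fails — w0R²w3, w0R²w0 but no w with w3Rw and w0=w.
(d): fails — 0R²0, 0R²4 but no w with 0Rw and 4=w.
Valid on: (a).

(a)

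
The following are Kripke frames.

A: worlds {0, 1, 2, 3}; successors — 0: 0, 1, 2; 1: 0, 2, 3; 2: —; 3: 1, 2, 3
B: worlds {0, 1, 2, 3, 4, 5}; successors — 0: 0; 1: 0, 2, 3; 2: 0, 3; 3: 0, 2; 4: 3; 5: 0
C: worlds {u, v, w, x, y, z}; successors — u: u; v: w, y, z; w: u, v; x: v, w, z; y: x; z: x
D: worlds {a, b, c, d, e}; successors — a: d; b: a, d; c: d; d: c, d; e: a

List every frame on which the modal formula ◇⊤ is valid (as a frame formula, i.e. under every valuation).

B, C, D

The schema corresponds to seriality: ∀x ∃y Rxy.
A: fails — world 2 has no successor.
B: satisfies the condition.
C: satisfies the condition.
D: satisfies the condition.
Valid on: B, C, D.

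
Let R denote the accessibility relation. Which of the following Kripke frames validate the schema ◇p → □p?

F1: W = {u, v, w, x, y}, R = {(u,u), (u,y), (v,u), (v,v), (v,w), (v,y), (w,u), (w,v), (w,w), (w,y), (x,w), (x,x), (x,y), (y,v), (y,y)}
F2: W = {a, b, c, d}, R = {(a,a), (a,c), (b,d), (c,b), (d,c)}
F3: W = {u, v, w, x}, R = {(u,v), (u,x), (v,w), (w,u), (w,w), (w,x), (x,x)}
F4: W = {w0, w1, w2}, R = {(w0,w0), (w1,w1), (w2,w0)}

The schema corresponds to partial functionality: ∀x ∀y ∀z (Rxy ∧ Rxz → y = z).
F1: fails — u sees both u and y.
F2: fails — a sees both a and c.
F3: fails — u sees both v and x.
F4: holds.
Valid on: F4.

F4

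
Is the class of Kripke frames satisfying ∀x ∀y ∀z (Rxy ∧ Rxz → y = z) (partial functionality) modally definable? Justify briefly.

Yes, by ◇q → □q

The condition is partial functionality. A defining modal formula is ◇q → □q.
Suppose ◇q→□q is valid. Take Rxy, Rxz and set V(q)={y}. Then ◇q at x, so □q at x, so q at z, i.e. z=y.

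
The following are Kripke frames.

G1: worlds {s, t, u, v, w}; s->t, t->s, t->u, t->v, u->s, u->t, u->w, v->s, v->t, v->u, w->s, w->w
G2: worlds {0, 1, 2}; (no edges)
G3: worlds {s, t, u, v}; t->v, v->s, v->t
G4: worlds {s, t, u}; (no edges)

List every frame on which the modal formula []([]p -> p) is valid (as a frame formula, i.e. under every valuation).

G2, G4

The schema corresponds to shift-reflexivity: forall x forall y (Rxy -> Ryy).
G1: fails — Rtv but not Rvv.
G2: ✓.
G3: fails — Rvt but not Rtt.
G4: ✓.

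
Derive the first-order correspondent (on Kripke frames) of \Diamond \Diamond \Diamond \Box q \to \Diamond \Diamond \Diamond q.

This is a Sahlqvist (Geach-type) schema ◇^3□^1q → □^0◇^3q.
Minimal-valuation argument: fix x; take any y with xR^3y and any z with xR^0z. Set V(q) to the set of worlds R-reachable from y in exactly 1 step. Then □^1q holds at y, so the antecedent holds at x; validity forces ◇^3q at z, giving a w with zR^3w and yR^1w.
First-order correspondent: \forall x \forall y (x R^3 y \to \exists w (yRw \wedge x R^3 w)).

\forall x \forall y (x R^3 y \to \exists w (yRw \wedge x R^3 w))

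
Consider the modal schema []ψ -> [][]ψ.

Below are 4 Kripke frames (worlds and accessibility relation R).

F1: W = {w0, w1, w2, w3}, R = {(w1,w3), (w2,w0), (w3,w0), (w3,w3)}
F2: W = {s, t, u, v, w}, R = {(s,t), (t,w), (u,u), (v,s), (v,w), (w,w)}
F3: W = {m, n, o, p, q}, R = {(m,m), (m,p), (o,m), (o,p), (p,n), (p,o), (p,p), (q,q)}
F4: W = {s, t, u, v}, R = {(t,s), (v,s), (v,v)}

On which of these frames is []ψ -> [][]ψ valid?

The schema corresponds to transitivity: forall x forall y forall z (Rxy & Ryz -> Rxz).
F1: fails — Rw1w3 and Rw3w0 but not Rw1w0.
F2: fails — Rvs and Rst but not Rvt.
F3: fails — Rop and Rpn but not Ron.
F4: condition met.

F4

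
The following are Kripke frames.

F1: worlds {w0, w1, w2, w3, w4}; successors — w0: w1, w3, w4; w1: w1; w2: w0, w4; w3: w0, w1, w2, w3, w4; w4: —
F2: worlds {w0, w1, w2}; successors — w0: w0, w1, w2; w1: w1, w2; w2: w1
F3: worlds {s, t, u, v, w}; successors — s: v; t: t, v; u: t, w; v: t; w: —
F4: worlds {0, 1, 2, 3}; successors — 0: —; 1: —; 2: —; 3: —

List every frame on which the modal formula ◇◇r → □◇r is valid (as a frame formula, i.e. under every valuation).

Frame correspondent (Sahlqvist): ∀x ∀y ∀z ((xR²y ∧ xRz) → ∃w (y = w ∧ zRw)) — i.e. a generalized confluence (Geach) condition.
F1: fails — w0R²w0, w0Rw1 but no w with w0=w and w1Rw.
F2: fails — w0R²w0, w0Rw1 but no w with w0=w and w1Rw.
F3: fails — tR²v, tRv but no w* with v=w* and vRw*.
F4: ✓.

F4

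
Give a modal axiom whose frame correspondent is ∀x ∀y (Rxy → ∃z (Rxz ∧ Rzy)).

□□q → □q

This is density; the standard corresponding axiom is C4: □□q → □q.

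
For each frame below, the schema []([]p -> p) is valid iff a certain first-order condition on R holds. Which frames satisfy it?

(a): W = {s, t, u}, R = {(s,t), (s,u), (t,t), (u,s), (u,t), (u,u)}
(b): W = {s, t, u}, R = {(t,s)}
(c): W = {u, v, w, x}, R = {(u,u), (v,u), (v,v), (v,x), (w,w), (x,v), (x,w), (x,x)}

The schema corresponds to shift-reflexivity: forall x forall y (Rxy -> Ryy).
(a): fails — Rus but not Rss.
(b): fails — Rts but not Rss.
(c): satisfies the condition.

(c)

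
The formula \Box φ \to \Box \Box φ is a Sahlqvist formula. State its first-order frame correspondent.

transitivity

Suppose □φ→□□φ is valid. Take Rxy, Ryz and set V(φ)={w : Rxw}. Then □φ at x, so □□φ at x, so □φ at y, so φ at z, i.e. Rxz.
The converse is a direct semantic check.
So the correspondent is transitivity.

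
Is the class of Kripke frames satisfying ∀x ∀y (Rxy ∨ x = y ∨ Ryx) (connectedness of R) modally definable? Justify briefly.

No — not modally definable

Any modally definable frame class is closed under disjoint unions.
Take 2 disjoint single-world reflexive frames: each is trivially connected, but their disjoint union has 2 worlds with no edge between distinct components, so it is not connected.
So the class is not modally definable.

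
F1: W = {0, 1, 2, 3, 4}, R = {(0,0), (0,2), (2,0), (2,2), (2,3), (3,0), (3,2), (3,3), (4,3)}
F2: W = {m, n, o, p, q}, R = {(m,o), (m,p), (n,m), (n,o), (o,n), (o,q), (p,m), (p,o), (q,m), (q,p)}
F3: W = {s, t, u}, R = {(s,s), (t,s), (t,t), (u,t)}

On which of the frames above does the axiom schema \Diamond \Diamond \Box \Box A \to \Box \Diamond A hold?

F1, F3

Frame correspondent (Sahlqvist): \forall x \forall y \forall z ((x R^2 y \wedge xRz) \to \exists w (y R^2 w \wedge zRw)) — i.e. a generalized confluence (Geach) condition.
F1: condition met.
F2: fails — mR²o, mRo but no w with oR²w and oRw.
F3: condition met.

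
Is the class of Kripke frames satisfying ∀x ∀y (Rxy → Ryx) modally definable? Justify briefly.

Yes, by p → □◇p

The condition is symmetry. A defining modal formula is p → □◇p.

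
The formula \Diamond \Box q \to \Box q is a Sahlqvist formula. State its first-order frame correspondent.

The Euclidean property

This is a form of the 5 axiom.
Its frame correspondent is the Euclidean property — \forall x \forall y \forall z (Rxy \wedge Rxz \to Ryz).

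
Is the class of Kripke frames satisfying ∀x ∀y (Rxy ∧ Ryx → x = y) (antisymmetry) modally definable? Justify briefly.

Any modally definable frame class is closed under surjective bounded morphisms.
The 6-cycle (worlds 0,1,2,3,4,5 with 0→1→2→3→4→5→0) is antisymmetric. Sending even-indexed worlds to • and odd-indexed worlds to ∘ is a surjective bounded morphism onto the two-world frame with •↔∘, which is not antisymmetric.
So no modal formula (or set of formulas) defines exactly the antisymmetric frames.

No — not modally definable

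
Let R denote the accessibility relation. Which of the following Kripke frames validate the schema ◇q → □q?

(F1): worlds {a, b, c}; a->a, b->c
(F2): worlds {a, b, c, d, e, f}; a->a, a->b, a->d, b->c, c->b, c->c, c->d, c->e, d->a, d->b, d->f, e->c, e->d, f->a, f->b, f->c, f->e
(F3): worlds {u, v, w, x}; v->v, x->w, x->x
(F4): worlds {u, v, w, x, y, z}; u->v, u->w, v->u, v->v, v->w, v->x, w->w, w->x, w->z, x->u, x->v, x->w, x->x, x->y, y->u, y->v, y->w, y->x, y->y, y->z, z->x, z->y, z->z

(F1)

The schema corresponds to partial functionality: ∀x ∀y ∀z (Rxy ∧ Rxz → y = z).
(F1): ✓.
(F2): fails — a sees both a and b.
(F3): fails — x sees both w and x.
(F4): fails — u sees both v and w.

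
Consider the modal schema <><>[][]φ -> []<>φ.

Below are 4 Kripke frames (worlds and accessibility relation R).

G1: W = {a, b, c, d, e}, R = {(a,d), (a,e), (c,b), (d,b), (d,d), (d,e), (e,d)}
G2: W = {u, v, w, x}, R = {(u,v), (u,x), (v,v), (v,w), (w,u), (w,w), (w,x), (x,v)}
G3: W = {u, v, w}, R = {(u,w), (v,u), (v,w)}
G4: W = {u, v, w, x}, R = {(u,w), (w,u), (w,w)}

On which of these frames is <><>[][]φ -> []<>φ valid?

G2, G4

Frame correspondent (Sahlqvist): forall x forall y forall z ((x R^2 y & xRz) -> exists w (y R^2 w & zRw)) — i.e. a generalized confluence (Geach) condition.
G1: fails — aR²b, aRd but no w with bR²w and dRw.
G2: satisfies the condition.
G3: fails — vR²w, vRu but no t with wR²t and uRt.
G4: satisfies the condition.
Valid on: G2, G4.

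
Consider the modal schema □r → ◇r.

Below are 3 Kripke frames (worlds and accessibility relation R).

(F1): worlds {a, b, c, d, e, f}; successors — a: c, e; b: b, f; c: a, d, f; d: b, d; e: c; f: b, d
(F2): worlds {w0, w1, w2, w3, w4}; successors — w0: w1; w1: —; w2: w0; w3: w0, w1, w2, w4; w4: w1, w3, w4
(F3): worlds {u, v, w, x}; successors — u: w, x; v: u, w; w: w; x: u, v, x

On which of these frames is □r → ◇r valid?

(F1), (F3)

Frame correspondent (Sahlqvist): ∀x ∃y Rxy — i.e. seriality.
(F1): holds.
(F2): fails — world w1 has no successor.
(F3): holds.
Valid on: (F1), (F3).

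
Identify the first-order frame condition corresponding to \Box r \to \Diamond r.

This is the D axiom.
Its frame correspondent is seriality — \forall x \exists y Rxy.

Seriality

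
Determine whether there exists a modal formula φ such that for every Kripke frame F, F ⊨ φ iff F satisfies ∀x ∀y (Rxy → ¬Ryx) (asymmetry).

Modal frame validity is preserved under surjective bounded morphisms.
The 5-cycle (worlds 0,1,2,3,4 with 0→1→2→3→4→0) is asymmetric. Mapping every world to a single reflexive point • is a surjective bounded morphism, and the reflexive point is not asymmetric (R•• but asymmetry requires ¬R••).
Hence asymmetry is not modally definable.

No — not modally definable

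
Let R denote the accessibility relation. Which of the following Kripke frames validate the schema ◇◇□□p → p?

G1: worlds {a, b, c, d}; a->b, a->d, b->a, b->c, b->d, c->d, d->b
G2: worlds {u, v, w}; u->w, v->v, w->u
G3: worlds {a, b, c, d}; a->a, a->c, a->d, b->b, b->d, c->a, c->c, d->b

G2

Frame correspondent (Sahlqvist): ∀x ∀y (xR²y → ∃w (yR²w ∧ x = w)) — i.e. a generalized confluence (Geach) condition.
G1: fails — aR²b but no w with bR²w and a=w.
G2: condition met.
G3: fails — aR²b but no w with bR²w and a=w.
Valid on: G2.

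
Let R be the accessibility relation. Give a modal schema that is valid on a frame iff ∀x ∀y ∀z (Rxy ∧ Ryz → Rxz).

The condition is transitivity. The 4 schema □r → □□r defines it.
Suppose □r→□□r is valid. Take Rxy, Ryz and set V(r)={w : Rxw}. Then □r at x, so □□r at x, so □r at y, so r at z, i.e. Rxz.

□r → □□r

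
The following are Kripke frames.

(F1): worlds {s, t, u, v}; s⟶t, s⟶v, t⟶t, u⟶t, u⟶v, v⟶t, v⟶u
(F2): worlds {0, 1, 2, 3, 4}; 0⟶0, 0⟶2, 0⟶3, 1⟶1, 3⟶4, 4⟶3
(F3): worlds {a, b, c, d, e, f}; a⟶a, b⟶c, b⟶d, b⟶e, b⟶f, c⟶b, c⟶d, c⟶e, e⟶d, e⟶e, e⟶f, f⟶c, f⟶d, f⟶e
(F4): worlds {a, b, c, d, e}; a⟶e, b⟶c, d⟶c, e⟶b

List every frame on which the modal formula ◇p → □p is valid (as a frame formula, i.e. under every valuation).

(F4)

This is the axiom for partial functionality; its first-order frame correspondent is ∀x ∀y ∀z (Rxy ∧ Rxz → y = z).
(F1): fails — s sees both t and v.
(F2): fails — 0 sees both 0 and 2.
(F3): fails — b sees both c and d.
(F4): holds.
Valid on: (F4).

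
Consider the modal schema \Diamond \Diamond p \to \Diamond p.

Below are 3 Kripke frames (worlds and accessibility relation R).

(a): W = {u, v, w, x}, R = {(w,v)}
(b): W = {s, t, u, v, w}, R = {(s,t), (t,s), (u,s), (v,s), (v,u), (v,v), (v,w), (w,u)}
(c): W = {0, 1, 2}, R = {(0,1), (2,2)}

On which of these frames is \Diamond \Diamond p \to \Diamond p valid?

(a), (c)

This is the axiom for a generalized confluence (Geach) condition; its first-order frame correspondent is \forall x \forall y (x R^2 y \to \exists w (y = w \wedge xRw)).
(a): condition met.
(b): fails — sR²s but no w* with s=w* and sRw*.
(c): condition met.
Valid on: (a), (c).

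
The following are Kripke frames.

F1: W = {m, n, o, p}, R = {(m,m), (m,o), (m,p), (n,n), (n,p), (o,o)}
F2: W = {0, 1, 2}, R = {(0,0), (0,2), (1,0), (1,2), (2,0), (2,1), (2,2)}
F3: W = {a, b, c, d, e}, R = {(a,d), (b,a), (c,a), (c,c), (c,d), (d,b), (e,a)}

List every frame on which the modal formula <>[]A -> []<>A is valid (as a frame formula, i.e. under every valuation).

F2

Frame correspondent (Sahlqvist): forall x forall y forall z (Rxy & Rxz -> exists w (Ryw & Rzw)) — i.e. convergence.
F1: fails — Rmo and Rmp but o and p have no common successor.
F2: ✓.
F3: fails — Rcc and Rcd but c and d have no common successor.
Valid on: F2.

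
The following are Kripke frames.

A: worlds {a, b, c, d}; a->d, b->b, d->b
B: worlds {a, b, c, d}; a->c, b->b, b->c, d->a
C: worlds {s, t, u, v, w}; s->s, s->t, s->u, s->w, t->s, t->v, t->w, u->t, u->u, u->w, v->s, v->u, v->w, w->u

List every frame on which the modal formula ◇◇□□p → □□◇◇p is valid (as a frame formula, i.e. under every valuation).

A, C

The schema corresponds to a generalized confluence (Geach) condition: ∀x ∀y ∀z ((xR²y ∧ xR²z) → ∃w (yR²w ∧ zR²w)).
A: holds.
B: fails — bR²b, bR²c but no w with bR²w and cR²w.
C: holds.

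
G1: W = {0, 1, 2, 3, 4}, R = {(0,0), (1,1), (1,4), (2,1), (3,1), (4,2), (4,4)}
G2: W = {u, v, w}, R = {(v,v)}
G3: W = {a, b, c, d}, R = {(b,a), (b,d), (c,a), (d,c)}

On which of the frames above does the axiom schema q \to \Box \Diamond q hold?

G2

This is the axiom for symmetry; its first-order frame correspondent is \forall x \forall y (Rxy \to Ryx).
G1: fails — R31 but not R13.
G2: holds.
G3: fails — Rca but not Rac.
Valid on: G2.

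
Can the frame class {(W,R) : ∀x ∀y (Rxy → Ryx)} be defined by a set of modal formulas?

Yes — defined by q → □◇q

This is a Sahlqvist condition; the B axiom q → □◇q defines it.
Suppose q→□◇q is valid. Take Rxy and set V(q)={x}. Then q at x, so □◇q at x, so ◇q at y, so some z with Ryz has q; z=x, i.e. Ryx.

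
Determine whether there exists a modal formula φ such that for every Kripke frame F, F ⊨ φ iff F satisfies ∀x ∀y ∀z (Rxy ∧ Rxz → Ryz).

Definable; ◇p → □◇p defines it

Yes: it is the Euclidean property, defined by the 5 schema ◇p → □◇p.
Suppose ◇p→□◇p is valid. Take Rxy, Rxz and set V(p)={y}. Then ◇p at x, so □◇p at x, so ◇p at z, so some w with Rzw has p; w=y, i.e. Rzy. By symmetry of the argument, Ryz.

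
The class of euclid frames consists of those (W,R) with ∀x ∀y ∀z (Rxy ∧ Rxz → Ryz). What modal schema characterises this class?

A defining formula is ◇p → □◇p (the 5 axiom).

◇p → □◇p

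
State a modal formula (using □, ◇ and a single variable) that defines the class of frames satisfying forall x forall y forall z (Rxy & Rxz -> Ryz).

◇p → □◇p

This is the Euclidean property; the standard corresponding axiom is 5: ◇p → □◇p.
Suppose ◇p→□◇p is valid. Take Rxy, Rxz and set V(p)={y}. Then ◇p at x, so □◇p at x, so ◇p at z, so some w with Rzw has p; w=y, i.e. Rzy. By symmetry of the argument, Ryz.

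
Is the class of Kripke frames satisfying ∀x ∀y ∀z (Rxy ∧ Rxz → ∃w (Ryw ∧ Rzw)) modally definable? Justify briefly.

Yes — defined by ◇□r → □◇r

Yes: it is convergence, defined by the .2 schema ◇□r → □◇r.
Suppose ◇□r→□◇r is valid. Take Rxy, Rxz and set V(r)={w : Ryw}. Then □r at y so ◇□r at x, so □◇r at x, so ◇r at z, giving w with Rzw and Ryw.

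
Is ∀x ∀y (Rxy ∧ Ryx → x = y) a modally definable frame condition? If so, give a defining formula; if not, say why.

If a class were modally definable it would be closed under surjective bounded morphisms (Goldblatt–Thomason).
The 4-cycle (worlds a,b,c,d with a→b→c→d→a) is antisymmetric. Sending even-indexed worlds to • and odd-indexed worlds to ∘ is a surjective bounded morphism onto the two-world frame with •↔∘, which is not antisymmetric.
Hence antisymmetry is not modally definable.

No — not modally definable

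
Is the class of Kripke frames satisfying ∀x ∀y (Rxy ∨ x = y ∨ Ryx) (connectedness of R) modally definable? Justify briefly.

Any modally definable frame class is closed under disjoint unions.
Take 3 disjoint single-world reflexive frames: each is trivially connected, but their disjoint union has 3 worlds with no edge between distinct components, so it is not connected.
Hence connectedness of R is not modally definable.

No — not modally definable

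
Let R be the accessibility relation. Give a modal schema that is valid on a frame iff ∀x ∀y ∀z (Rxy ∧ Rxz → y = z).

The condition is partial functionality. The CD schema ◇p → □p defines it.
Suppose ◇p→□p is valid. Take Rxy, Rxz and set V(p)={y}. Then ◇p at x, so □p at x, so p at z, i.e. z=y.

◇p → □p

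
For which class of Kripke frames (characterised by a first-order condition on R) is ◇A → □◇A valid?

The Euclidean property

Suppose ◇A→□◇A is valid. Take Rxy, Rxz and set V(A)={y}. Then ◇A at x, so □◇A at x, so ◇A at z, so some w with Rzw has A; w=y, i.e. Rzy. By symmetry of the argument, Ryz.
The converse is a direct semantic check.
Frame condition: ∀x ∀y ∀z (Rxy ∧ Rxz → Ryz).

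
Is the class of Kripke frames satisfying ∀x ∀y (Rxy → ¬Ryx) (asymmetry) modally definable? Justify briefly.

No — not modally definable

Modal frame validity is preserved under surjective bounded morphisms.
The 5-cycle (worlds a,b,c,d,e with a→b→c→d→e→a) is asymmetric. Mapping every world to a single reflexive point • is a surjective bounded morphism, and the reflexive point is not asymmetric (R•• but asymmetry requires ¬R••).
So the class is not modally definable.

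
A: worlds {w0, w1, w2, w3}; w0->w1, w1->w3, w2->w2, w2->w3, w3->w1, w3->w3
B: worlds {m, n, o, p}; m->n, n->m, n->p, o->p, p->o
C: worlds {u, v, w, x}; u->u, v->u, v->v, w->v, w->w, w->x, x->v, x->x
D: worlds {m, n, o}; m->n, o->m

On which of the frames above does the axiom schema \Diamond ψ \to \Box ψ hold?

D

Frame correspondent (Sahlqvist): \forall x \forall y \forall z (Rxy \wedge Rxz \to y = z) — i.e. partial functionality.
A: fails — w2 sees both w2 and w3.
B: fails — n sees both m and p.
C: fails — v sees both u and v.
D: satisfies the condition.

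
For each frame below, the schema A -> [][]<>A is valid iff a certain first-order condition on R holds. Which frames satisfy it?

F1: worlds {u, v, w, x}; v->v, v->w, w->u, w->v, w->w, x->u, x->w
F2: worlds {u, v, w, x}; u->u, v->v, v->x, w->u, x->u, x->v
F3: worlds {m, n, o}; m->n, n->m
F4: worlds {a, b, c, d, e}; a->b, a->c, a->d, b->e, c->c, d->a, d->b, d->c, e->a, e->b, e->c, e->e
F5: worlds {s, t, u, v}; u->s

F5

The schema corresponds to a generalized confluence (Geach) condition: forall x forall z (x R^2 z -> exists w (x = w & zRw)).
F1: fails — vR²u but no t with v=t and uRt.
F2: fails — vR²u but no t with v=t and uRt.
F3: fails — mR²m but no w with m=w and mRw.
F4: fails — aR²a but no w with a=w and aRw.
F5: ✓.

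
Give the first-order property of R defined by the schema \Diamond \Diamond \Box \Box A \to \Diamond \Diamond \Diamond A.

\forall x \forall y (x R^2 y \to \exists w (y R^2 w \wedge x R^3 w))

This is a Sahlqvist (Geach-type) schema ◇^2□^2A → □^0◇^3A.
Minimal-valuation argument: fix x; take any y with xR^2y and any z with xR^0z. Set V(A) to the set of worlds R-reachable from y in exactly 2 steps. Then □^2A holds at y, so the antecedent holds at x; validity forces ◇^3A at z, giving a w with zR^3w and yR^2w.
First-order correspondent: \forall x \forall y (x R^2 y \to \exists w (y R^2 w \wedge x R^3 w)).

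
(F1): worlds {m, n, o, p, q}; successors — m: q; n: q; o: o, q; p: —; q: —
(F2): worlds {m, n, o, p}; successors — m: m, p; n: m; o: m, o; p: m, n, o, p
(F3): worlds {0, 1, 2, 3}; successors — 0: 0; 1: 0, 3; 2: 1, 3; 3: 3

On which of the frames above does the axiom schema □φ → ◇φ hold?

This is the axiom for seriality; its first-order frame correspondent is ∀x ∃y Rxy.
(F1): fails — world p has no successor.
(F2): holds.
(F3): holds.

(F2), (F3)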